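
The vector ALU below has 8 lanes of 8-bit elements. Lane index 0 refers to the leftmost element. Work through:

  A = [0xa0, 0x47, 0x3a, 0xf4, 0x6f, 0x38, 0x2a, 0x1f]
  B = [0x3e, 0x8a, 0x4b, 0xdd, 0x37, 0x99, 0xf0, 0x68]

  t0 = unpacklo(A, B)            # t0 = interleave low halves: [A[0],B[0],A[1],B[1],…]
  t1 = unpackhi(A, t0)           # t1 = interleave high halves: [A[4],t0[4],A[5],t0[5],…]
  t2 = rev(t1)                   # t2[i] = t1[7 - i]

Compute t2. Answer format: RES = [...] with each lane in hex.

RES = [ 0xdd  0x1f  0xf4  0x2a  0x4b  0x38  0x3a  0x6f ]

t0 = [0xa0, 0x3e, 0x47, 0x8a, 0x3a, 0x4b, 0xf4, 0xdd]
t1 = [0x6f, 0x3a, 0x38, 0x4b, 0x2a, 0xf4, 0x1f, 0xdd]
t2 = [0xdd, 0x1f, 0xf4, 0x2a, 0x4b, 0x38, 0x3a, 0x6f]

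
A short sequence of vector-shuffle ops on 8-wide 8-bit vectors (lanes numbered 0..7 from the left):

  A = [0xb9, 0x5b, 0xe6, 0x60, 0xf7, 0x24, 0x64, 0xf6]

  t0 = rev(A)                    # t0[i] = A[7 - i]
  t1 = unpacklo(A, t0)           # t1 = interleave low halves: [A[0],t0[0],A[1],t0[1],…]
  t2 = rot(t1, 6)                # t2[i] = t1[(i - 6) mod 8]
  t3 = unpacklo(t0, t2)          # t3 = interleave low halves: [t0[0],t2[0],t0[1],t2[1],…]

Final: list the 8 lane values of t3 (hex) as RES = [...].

RES = [0xf6, 0x5b, 0x64, 0x64, 0x24, 0xe6, 0xf7, 0x24]

  t0: f6 64 24 f7 60 e6 5b b9
  t1: b9 f6 5b 64 e6 24 60 f7
  t2: 5b 64 e6 24 60 f7 b9 f6
  t3: f6 5b 64 64 24 e6 f7 24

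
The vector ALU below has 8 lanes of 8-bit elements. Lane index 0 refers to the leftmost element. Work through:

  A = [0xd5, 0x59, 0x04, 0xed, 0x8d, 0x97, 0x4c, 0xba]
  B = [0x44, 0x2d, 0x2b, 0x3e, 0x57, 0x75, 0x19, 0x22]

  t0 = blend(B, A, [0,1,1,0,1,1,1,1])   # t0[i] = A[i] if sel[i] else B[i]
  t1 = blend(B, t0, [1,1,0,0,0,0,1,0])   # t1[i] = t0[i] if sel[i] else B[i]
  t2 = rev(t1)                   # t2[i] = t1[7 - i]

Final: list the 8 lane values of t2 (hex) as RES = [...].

RES = [ 0x22  0x4c  0x75  0x57  0x3e  0x2b  0x59  0x44 ]

t0 = [0x44, 0x59, 0x04, 0x3e, 0x8d, 0x97, 0x4c, 0xba]
t1 = [0x44, 0x59, 0x2b, 0x3e, 0x57, 0x75, 0x4c, 0x22]
t2 = [0x22, 0x4c, 0x75, 0x57, 0x3e, 0x2b, 0x59, 0x44]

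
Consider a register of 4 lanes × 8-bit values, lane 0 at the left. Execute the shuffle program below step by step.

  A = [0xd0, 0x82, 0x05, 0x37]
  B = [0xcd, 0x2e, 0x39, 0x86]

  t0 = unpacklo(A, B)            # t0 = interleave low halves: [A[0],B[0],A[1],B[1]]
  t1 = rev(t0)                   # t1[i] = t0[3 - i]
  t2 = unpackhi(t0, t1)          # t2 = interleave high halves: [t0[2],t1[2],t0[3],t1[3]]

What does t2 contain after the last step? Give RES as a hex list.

RES = [ 0x82  0xcd  0x2e  0xd0 ]

→ t0 |d0|cd|82|2e|
→ t1 |2e|82|cd|d0|
→ t2 |82|cd|2e|d0|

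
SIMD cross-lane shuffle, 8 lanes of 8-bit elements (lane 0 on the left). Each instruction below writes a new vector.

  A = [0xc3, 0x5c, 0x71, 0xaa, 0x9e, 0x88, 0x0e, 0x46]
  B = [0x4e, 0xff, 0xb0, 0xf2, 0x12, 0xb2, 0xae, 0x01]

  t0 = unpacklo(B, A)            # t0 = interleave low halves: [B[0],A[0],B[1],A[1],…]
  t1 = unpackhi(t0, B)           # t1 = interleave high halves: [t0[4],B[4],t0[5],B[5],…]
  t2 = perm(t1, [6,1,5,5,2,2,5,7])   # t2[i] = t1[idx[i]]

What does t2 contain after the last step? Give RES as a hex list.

→ t0 |4e|c3|ff|5c|b0|71|f2|aa|
→ t1 |b0|12|71|b2|f2|ae|aa|01|
→ t2 |aa|12|ae|ae|71|71|ae|01|

RES = [0xaa, 0x12, 0xae, 0xae, 0x71, 0x71, 0xae, 0x01]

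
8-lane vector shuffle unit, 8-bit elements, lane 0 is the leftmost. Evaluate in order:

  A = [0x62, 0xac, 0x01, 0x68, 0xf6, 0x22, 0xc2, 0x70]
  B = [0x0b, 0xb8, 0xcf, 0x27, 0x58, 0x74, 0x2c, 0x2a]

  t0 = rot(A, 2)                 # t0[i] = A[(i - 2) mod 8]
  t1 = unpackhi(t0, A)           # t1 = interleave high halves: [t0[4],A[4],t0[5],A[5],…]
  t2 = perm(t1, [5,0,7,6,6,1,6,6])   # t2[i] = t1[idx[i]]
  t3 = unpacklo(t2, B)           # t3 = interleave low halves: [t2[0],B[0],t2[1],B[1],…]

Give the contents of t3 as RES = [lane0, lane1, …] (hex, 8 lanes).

RES = [0xc2, 0x0b, 0x01, 0xb8, 0x70, 0xcf, 0x22, 0x27]

→ t0 |c2|70|62|ac|01|68|f6|22|
→ t1 |01|f6|68|22|f6|c2|22|70|
→ t2 |c2|01|70|22|22|f6|22|22|
→ t3 |c2|0b|01|b8|70|cf|22|27|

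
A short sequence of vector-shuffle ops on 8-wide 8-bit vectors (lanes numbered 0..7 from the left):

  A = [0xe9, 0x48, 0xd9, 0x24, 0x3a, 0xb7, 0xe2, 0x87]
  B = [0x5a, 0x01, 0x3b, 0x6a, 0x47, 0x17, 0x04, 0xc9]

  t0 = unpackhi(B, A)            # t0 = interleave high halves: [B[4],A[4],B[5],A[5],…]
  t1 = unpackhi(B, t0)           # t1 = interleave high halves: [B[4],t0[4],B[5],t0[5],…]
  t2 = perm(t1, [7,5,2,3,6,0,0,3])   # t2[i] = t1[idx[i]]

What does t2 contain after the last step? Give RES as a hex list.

  t0: 47 3a 17 b7 04 e2 c9 87
  t1: 47 04 17 e2 04 c9 c9 87
  t2: 87 c9 17 e2 c9 47 47 e2

RES = [ 0x87  0xc9  0x17  0xe2  0xc9  0x47  0x47  0xe2 ]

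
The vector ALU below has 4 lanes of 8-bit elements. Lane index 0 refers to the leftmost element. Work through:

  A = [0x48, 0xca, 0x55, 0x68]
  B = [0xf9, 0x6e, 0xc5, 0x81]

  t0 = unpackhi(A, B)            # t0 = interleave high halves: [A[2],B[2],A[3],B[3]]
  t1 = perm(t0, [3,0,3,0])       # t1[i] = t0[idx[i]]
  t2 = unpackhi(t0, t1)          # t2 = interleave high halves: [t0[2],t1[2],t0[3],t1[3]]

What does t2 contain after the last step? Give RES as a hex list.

t0 = [0x55, 0xc5, 0x68, 0x81]
t1 = [0x81, 0x55, 0x81, 0x55]
t2 = [0x68, 0x81, 0x81, 0x55]

RES = [ 0x68  0x81  0x81  0x55 ]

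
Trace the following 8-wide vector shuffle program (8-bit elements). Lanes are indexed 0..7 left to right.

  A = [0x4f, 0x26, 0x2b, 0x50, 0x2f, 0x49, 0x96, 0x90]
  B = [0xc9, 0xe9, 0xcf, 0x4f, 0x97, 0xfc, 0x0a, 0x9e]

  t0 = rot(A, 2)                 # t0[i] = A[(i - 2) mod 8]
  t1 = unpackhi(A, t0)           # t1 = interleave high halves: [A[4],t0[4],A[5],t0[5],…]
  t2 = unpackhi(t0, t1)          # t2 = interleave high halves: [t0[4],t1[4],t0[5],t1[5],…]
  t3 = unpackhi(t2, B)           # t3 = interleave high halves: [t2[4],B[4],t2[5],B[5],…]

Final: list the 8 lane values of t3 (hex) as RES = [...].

RES = [0x2f, 0x97, 0x90, 0xfc, 0x49, 0x0a, 0x49, 0x9e]

  t0: 96 90 4f 26 2b 50 2f 49
  t1: 2f 2b 49 50 96 2f 90 49
  t2: 2b 96 50 2f 2f 90 49 49
  t3: 2f 97 90 fc 49 0a 49 9e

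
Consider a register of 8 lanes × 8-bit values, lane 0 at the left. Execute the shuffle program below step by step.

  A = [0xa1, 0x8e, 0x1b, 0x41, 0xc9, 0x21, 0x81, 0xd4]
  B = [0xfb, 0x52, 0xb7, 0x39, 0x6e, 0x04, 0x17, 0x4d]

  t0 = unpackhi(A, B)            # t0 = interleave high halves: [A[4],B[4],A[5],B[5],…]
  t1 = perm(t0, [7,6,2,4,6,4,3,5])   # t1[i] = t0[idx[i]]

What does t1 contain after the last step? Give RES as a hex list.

RES = [0x4d, 0xd4, 0x21, 0x81, 0xd4, 0x81, 0x04, 0x17]

  t0: c9 6e 21 04 81 17 d4 4d
  t1: 4d d4 21 81 d4 81 04 17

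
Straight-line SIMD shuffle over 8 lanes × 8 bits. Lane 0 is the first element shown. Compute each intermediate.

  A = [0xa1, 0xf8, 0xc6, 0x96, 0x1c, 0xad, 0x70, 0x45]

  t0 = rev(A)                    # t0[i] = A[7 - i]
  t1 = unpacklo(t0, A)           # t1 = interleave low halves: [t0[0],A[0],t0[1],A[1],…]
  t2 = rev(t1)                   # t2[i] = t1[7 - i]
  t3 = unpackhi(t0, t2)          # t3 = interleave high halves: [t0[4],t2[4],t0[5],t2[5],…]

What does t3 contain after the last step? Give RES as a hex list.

RES = [0x96, 0xf8, 0xc6, 0x70, 0xf8, 0xa1, 0xa1, 0x45]

→ t0 |45|70|ad|1c|96|c6|f8|a1|
→ t1 |45|a1|70|f8|ad|c6|1c|96|
→ t2 |96|1c|c6|ad|f8|70|a1|45|
→ t3 |96|f8|c6|70|f8|a1|a1|45|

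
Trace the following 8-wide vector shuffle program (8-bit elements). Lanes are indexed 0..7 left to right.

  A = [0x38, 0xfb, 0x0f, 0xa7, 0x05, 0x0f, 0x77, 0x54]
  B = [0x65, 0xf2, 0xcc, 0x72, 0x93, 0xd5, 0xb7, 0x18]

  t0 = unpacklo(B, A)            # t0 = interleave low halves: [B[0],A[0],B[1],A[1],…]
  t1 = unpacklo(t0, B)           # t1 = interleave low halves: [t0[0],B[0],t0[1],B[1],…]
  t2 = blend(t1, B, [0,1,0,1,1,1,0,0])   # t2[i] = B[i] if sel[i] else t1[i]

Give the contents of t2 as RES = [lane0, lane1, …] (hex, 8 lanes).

RES = [ 0x65  0xf2  0x38  0x72  0x93  0xd5  0xfb  0x72 ]

  t0: 65 38 f2 fb cc 0f 72 a7
  t1: 65 65 38 f2 f2 cc fb 72
  t2: 65 f2 38 72 93 d5 fb 72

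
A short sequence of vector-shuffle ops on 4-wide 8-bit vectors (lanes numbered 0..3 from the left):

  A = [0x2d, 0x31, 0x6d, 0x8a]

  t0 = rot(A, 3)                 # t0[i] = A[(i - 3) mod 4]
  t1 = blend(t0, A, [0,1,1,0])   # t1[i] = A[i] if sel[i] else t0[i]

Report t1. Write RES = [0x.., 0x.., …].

t0 = [0x31, 0x6d, 0x8a, 0x2d]
t1 = [0x31, 0x31, 0x6d, 0x2d]

RES = [0x31, 0x31, 0x6d, 0x2d]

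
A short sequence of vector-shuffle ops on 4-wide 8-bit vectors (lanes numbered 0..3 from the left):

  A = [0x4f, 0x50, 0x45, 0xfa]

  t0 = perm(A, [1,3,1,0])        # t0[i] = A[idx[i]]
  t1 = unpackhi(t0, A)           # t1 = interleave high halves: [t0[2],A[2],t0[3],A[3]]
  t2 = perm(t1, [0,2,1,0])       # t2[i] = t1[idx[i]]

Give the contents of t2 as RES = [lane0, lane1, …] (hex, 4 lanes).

RES = [ 0x50  0x4f  0x45  0x50 ]

  t0: 50 fa 50 4f
  t1: 50 45 4f fa
  t2: 50 4f 45 50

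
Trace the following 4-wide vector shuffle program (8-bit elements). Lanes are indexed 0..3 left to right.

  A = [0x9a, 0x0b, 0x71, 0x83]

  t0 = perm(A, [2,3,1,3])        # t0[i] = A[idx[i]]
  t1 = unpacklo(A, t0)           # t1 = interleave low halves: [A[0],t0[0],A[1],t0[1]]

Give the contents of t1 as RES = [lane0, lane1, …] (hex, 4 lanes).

  t0: 71 83 0b 83
  t1: 9a 71 0b 83

RES = [ 0x9a  0x71  0x0b  0x83 ]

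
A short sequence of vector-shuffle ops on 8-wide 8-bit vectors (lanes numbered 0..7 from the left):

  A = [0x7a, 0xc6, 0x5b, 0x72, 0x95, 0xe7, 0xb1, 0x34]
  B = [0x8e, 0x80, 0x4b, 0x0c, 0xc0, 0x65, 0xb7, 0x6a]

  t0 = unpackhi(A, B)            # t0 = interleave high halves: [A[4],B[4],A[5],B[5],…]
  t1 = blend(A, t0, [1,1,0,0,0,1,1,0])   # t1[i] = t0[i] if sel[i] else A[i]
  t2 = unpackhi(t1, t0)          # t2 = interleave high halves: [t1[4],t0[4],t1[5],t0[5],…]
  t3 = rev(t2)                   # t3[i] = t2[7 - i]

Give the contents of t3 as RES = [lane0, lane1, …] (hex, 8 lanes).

→ t0 |95|c0|e7|65|b1|b7|34|6a|
→ t1 |95|c0|5b|72|95|b7|34|34|
→ t2 |95|b1|b7|b7|34|34|34|6a|
→ t3 |6a|34|34|34|b7|b7|b1|95|

RES = [ 0x6a  0x34  0x34  0x34  0xb7  0xb7  0xb1  0x95 ]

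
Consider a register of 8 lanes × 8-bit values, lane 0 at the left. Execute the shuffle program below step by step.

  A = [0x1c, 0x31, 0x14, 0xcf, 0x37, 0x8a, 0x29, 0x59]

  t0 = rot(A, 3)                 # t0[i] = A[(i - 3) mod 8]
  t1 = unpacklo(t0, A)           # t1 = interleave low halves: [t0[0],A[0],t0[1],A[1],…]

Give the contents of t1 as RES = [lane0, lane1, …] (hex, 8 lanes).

t0 = [0x8a, 0x29, 0x59, 0x1c, 0x31, 0x14, 0xcf, 0x37]
t1 = [0x8a, 0x1c, 0x29, 0x31, 0x59, 0x14, 0x1c, 0xcf]

RES = [ 0x8a  0x1c  0x29  0x31  0x59  0x14  0x1c  0xcf ]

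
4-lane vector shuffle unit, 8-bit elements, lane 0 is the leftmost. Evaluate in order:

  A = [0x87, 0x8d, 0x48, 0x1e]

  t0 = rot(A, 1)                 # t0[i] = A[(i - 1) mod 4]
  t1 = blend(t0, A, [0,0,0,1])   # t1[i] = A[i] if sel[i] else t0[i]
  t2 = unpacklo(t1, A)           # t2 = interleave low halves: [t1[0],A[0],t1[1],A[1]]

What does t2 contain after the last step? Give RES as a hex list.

  t0: 1e 87 8d 48
  t1: 1e 87 8d 1e
  t2: 1e 87 87 8d

RES = [0x1e, 0x87, 0x87, 0x8d]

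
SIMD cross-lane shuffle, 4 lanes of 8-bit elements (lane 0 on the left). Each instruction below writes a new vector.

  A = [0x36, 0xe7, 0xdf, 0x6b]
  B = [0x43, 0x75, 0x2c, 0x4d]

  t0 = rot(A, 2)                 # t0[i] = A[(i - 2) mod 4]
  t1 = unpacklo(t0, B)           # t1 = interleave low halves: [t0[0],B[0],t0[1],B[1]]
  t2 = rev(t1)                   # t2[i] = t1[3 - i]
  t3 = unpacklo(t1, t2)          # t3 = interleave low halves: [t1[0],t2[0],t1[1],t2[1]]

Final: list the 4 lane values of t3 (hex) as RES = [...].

RES = [0xdf, 0x75, 0x43, 0x6b]

→ t0 |df|6b|36|e7|
→ t1 |df|43|6b|75|
→ t2 |75|6b|43|df|
→ t3 |df|75|43|6b|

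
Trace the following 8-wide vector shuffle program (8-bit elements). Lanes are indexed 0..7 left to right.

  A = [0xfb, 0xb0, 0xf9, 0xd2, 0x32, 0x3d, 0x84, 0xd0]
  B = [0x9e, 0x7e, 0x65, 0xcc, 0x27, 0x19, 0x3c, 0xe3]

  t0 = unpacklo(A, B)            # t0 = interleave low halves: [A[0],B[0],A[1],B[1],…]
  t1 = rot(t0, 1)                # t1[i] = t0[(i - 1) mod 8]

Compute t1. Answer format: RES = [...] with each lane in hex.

RES = [ 0xcc  0xfb  0x9e  0xb0  0x7e  0xf9  0x65  0xd2 ]

  t0: fb 9e b0 7e f9 65 d2 cc
  t1: cc fb 9e b0 7e f9 65 d2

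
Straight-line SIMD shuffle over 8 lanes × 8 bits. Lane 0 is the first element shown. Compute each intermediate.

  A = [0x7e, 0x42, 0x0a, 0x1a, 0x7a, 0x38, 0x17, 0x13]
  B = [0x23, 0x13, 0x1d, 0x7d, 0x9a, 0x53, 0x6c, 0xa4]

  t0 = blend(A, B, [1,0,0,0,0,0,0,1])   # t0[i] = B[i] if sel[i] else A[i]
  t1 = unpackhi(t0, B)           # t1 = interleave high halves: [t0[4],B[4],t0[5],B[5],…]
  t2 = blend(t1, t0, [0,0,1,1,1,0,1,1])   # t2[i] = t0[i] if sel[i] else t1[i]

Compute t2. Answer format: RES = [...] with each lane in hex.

t0 = [0x23, 0x42, 0x0a, 0x1a, 0x7a, 0x38, 0x17, 0xa4]
t1 = [0x7a, 0x9a, 0x38, 0x53, 0x17, 0x6c, 0xa4, 0xa4]
t2 = [0x7a, 0x9a, 0x0a, 0x1a, 0x7a, 0x6c, 0x17, 0xa4]

RES = [0x7a, 0x9a, 0x0a, 0x1a, 0x7a, 0x6c, 0x17, 0xa4]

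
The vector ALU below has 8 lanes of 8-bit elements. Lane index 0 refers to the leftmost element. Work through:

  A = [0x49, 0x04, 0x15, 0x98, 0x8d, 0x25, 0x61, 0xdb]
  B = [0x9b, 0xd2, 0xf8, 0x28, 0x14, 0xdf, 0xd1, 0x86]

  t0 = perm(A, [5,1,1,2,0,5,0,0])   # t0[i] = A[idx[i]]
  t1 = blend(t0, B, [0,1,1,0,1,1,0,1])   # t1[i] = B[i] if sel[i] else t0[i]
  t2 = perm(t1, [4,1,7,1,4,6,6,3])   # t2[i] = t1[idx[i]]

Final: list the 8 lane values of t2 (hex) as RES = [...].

t0 = [0x25, 0x04, 0x04, 0x15, 0x49, 0x25, 0x49, 0x49]
t1 = [0x25, 0xd2, 0xf8, 0x15, 0x14, 0xdf, 0x49, 0x86]
t2 = [0x14, 0xd2, 0x86, 0xd2, 0x14, 0x49, 0x49, 0x15]

RES = [ 0x14  0xd2  0x86  0xd2  0x14  0x49  0x49  0x15 ]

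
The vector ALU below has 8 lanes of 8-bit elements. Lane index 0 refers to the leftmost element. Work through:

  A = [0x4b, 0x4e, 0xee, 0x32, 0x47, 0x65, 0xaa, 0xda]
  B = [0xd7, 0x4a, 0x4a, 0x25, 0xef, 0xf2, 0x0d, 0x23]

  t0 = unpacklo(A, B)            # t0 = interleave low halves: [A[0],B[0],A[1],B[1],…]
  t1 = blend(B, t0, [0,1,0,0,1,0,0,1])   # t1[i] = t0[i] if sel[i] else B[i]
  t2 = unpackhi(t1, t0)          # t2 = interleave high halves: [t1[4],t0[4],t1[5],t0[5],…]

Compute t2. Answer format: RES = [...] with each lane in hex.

t0 = [0x4b, 0xd7, 0x4e, 0x4a, 0xee, 0x4a, 0x32, 0x25]
t1 = [0xd7, 0xd7, 0x4a, 0x25, 0xee, 0xf2, 0x0d, 0x25]
t2 = [0xee, 0xee, 0xf2, 0x4a, 0x0d, 0x32, 0x25, 0x25]

RES = [0xee, 0xee, 0xf2, 0x4a, 0x0d, 0x32, 0x25, 0x25]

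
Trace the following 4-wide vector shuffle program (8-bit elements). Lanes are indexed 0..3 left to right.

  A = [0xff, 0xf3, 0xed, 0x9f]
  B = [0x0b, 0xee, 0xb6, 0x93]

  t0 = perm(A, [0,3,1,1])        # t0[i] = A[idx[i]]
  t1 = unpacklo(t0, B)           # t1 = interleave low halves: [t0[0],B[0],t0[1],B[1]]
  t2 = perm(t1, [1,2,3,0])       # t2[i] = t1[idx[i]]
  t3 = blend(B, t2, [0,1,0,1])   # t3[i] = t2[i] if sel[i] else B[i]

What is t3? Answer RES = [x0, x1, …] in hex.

RES = [ 0x0b  0x9f  0xb6  0xff ]

→ t0 |ff|9f|f3|f3|
→ t1 |ff|0b|9f|ee|
→ t2 |0b|9f|ee|ff|
→ t3 |0b|9f|b6|ff|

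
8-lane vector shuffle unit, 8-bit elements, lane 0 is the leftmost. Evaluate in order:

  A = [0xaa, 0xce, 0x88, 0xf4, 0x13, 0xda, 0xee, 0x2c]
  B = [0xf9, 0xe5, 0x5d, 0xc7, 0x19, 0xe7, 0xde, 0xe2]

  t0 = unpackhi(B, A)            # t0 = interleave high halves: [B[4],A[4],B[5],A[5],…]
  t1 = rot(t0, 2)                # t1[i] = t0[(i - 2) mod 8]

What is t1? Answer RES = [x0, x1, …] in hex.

RES = [0xe2, 0x2c, 0x19, 0x13, 0xe7, 0xda, 0xde, 0xee]

t0 = [0x19, 0x13, 0xe7, 0xda, 0xde, 0xee, 0xe2, 0x2c]
t1 = [0xe2, 0x2c, 0x19, 0x13, 0xe7, 0xda, 0xde, 0xee]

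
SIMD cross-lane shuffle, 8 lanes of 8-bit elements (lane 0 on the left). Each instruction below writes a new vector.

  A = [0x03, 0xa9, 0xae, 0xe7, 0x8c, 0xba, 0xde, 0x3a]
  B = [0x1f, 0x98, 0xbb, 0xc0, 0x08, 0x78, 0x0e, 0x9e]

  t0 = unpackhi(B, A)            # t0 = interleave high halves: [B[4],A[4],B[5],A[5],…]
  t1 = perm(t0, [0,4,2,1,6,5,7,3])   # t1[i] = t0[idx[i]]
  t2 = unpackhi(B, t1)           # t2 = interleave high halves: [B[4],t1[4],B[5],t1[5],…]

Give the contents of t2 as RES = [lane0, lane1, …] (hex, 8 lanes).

RES = [ 0x08  0x9e  0x78  0xde  0x0e  0x3a  0x9e  0xba ]

  t0: 08 8c 78 ba 0e de 9e 3a
  t1: 08 0e 78 8c 9e de 3a ba
  t2: 08 9e 78 de 0e 3a 9e ba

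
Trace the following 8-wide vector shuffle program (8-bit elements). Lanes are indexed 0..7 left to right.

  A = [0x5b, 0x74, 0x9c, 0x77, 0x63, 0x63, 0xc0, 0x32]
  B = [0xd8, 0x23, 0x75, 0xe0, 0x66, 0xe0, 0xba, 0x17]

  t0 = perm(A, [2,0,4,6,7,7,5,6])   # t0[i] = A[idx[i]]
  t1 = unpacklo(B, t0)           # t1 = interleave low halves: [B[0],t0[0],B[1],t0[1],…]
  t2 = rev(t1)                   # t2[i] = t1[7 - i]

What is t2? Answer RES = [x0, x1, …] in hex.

RES = [ 0xc0  0xe0  0x63  0x75  0x5b  0x23  0x9c  0xd8 ]

  t0: 9c 5b 63 c0 32 32 63 c0
  t1: d8 9c 23 5b 75 63 e0 c0
  t2: c0 e0 63 75 5b 23 9c d8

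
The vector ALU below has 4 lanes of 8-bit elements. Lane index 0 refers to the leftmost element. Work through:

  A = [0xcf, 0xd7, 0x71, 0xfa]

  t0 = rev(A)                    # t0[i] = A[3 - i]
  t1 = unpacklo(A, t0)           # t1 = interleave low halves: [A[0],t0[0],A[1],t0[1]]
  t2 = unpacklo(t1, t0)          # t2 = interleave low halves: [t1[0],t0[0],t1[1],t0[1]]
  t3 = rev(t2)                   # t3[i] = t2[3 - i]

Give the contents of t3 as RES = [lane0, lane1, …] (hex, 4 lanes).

RES = [ 0x71  0xfa  0xfa  0xcf ]

→ t0 |fa|71|d7|cf|
→ t1 |cf|fa|d7|71|
→ t2 |cf|fa|fa|71|
→ t3 |71|fa|fa|cf|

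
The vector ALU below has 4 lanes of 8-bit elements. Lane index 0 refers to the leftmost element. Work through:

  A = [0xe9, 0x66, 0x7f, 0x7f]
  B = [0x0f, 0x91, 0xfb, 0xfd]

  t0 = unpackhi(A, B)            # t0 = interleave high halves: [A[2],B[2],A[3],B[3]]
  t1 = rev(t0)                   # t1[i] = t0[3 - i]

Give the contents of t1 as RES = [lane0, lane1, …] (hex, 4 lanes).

RES = [0xfd, 0x7f, 0xfb, 0x7f]

t0 = [0x7f, 0xfb, 0x7f, 0xfd]
t1 = [0xfd, 0x7f, 0xfb, 0x7f]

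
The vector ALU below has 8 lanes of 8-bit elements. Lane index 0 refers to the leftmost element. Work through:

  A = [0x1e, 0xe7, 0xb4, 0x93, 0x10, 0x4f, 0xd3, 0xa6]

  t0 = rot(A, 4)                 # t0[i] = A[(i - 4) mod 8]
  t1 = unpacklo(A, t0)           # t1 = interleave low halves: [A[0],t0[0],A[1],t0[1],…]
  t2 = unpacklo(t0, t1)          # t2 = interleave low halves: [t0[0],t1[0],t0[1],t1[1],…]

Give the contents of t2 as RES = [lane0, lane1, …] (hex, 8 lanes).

→ t0 |10|4f|d3|a6|1e|e7|b4|93|
→ t1 |1e|10|e7|4f|b4|d3|93|a6|
→ t2 |10|1e|4f|10|d3|e7|a6|4f|

RES = [0x10, 0x1e, 0x4f, 0x10, 0xd3, 0xe7, 0xa6, 0x4f]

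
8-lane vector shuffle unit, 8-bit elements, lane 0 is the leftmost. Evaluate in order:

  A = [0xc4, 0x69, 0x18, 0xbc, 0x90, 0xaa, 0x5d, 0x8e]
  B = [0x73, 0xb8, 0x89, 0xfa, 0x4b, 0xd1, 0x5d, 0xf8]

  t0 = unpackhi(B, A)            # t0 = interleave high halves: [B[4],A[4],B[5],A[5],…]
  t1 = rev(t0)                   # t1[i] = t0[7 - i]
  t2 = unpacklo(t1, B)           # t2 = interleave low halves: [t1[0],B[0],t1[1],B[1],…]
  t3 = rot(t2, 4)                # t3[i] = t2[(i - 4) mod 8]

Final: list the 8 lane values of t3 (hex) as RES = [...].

RES = [ 0x5d  0x89  0x5d  0xfa  0x8e  0x73  0xf8  0xb8 ]

→ t0 |4b|90|d1|aa|5d|5d|f8|8e|
→ t1 |8e|f8|5d|5d|aa|d1|90|4b|
→ t2 |8e|73|f8|b8|5d|89|5d|fa|
→ t3 |5d|89|5d|fa|8e|73|f8|b8|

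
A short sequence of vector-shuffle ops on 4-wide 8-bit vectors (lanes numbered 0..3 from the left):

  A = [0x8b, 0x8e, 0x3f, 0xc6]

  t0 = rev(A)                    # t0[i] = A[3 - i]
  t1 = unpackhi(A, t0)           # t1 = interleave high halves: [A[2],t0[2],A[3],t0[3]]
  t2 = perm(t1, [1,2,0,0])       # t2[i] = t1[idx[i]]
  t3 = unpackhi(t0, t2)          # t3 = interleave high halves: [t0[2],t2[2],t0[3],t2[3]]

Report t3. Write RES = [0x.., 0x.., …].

→ t0 |c6|3f|8e|8b|
→ t1 |3f|8e|c6|8b|
→ t2 |8e|c6|3f|3f|
→ t3 |8e|3f|8b|3f|

RES = [0x8e, 0x3f, 0x8b, 0x3f]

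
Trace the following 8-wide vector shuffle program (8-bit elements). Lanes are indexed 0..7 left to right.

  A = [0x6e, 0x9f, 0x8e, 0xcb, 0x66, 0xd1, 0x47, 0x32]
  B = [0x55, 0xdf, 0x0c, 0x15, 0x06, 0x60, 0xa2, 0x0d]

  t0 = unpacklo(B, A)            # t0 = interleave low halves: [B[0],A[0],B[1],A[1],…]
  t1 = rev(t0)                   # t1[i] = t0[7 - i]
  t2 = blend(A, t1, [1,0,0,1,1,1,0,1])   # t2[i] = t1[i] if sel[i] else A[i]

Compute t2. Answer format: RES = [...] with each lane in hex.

RES = [ 0xcb  0x9f  0x8e  0x0c  0x9f  0xdf  0x47  0x55 ]

t0 = [0x55, 0x6e, 0xdf, 0x9f, 0x0c, 0x8e, 0x15, 0xcb]
t1 = [0xcb, 0x15, 0x8e, 0x0c, 0x9f, 0xdf, 0x6e, 0x55]
t2 = [0xcb, 0x9f, 0x8e, 0x0c, 0x9f, 0xdf, 0x47, 0x55]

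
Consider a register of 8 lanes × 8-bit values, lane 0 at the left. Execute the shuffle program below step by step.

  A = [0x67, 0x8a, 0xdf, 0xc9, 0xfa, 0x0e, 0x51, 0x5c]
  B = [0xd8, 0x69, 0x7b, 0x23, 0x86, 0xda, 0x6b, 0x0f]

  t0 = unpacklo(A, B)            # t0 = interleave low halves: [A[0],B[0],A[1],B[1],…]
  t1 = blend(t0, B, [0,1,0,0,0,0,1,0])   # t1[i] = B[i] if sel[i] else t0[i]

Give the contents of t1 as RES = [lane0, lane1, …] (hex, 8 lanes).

  t0: 67 d8 8a 69 df 7b c9 23
  t1: 67 69 8a 69 df 7b 6b 23

RES = [0x67, 0x69, 0x8a, 0x69, 0xdf, 0x7b, 0x6b, 0x23]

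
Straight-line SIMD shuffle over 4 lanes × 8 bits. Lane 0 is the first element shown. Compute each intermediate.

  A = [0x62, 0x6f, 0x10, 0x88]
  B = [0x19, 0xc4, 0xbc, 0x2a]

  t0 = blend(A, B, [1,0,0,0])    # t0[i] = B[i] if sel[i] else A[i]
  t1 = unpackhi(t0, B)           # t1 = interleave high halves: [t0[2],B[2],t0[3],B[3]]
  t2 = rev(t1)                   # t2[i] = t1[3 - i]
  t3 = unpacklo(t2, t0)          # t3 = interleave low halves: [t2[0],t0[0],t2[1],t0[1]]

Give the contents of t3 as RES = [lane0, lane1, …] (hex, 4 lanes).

RES = [0x2a, 0x19, 0x88, 0x6f]

t0 = [0x19, 0x6f, 0x10, 0x88]
t1 = [0x10, 0xbc, 0x88, 0x2a]
t2 = [0x2a, 0x88, 0xbc, 0x10]
t3 = [0x2a, 0x19, 0x88, 0x6f]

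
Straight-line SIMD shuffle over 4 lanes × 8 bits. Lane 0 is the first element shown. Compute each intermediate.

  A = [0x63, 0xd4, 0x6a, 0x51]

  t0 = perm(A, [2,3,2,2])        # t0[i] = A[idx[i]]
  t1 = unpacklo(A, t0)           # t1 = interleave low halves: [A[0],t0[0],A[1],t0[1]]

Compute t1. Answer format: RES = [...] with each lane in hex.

RES = [0x63, 0x6a, 0xd4, 0x51]

t0 = [0x6a, 0x51, 0x6a, 0x6a]
t1 = [0x63, 0x6a, 0xd4, 0x51]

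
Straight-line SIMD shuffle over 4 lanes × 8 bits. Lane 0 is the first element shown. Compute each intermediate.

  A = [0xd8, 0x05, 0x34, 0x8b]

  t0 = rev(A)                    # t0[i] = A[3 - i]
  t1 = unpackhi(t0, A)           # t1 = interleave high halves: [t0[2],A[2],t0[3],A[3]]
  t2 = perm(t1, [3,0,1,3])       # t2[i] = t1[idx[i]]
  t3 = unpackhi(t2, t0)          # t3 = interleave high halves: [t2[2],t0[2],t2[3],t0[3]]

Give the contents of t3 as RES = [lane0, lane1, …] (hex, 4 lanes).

→ t0 |8b|34|05|d8|
→ t1 |05|34|d8|8b|
→ t2 |8b|05|34|8b|
→ t3 |34|05|8b|d8|

RES = [ 0x34  0x05  0x8b  0xd8 ]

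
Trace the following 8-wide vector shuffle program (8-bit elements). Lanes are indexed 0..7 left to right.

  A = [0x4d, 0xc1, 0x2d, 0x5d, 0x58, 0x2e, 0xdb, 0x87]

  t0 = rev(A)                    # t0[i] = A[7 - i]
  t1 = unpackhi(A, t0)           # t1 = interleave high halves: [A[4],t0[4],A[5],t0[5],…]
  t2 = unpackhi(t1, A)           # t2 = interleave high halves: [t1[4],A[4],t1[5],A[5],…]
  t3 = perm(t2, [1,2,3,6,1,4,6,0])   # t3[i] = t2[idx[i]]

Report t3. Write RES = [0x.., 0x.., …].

t0 = [0x87, 0xdb, 0x2e, 0x58, 0x5d, 0x2d, 0xc1, 0x4d]
t1 = [0x58, 0x5d, 0x2e, 0x2d, 0xdb, 0xc1, 0x87, 0x4d]
t2 = [0xdb, 0x58, 0xc1, 0x2e, 0x87, 0xdb, 0x4d, 0x87]
t3 = [0x58, 0xc1, 0x2e, 0x4d, 0x58, 0x87, 0x4d, 0xdb]

RES = [ 0x58  0xc1  0x2e  0x4d  0x58  0x87  0x4d  0xdb ]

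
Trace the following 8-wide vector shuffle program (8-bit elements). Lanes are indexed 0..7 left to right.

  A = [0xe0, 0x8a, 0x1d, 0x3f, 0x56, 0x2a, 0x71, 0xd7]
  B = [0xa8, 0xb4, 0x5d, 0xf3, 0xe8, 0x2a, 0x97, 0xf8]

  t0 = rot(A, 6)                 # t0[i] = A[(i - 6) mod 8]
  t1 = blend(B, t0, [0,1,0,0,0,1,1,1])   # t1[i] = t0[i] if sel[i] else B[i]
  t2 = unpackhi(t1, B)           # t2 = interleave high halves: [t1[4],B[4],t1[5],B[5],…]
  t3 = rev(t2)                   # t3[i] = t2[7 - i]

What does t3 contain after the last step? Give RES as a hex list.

RES = [0xf8, 0x8a, 0x97, 0xe0, 0x2a, 0xd7, 0xe8, 0xe8]

  t0: 1d 3f 56 2a 71 d7 e0 8a
  t1: a8 3f 5d f3 e8 d7 e0 8a
  t2: e8 e8 d7 2a e0 97 8a f8
  t3: f8 8a 97 e0 2a d7 e8 e8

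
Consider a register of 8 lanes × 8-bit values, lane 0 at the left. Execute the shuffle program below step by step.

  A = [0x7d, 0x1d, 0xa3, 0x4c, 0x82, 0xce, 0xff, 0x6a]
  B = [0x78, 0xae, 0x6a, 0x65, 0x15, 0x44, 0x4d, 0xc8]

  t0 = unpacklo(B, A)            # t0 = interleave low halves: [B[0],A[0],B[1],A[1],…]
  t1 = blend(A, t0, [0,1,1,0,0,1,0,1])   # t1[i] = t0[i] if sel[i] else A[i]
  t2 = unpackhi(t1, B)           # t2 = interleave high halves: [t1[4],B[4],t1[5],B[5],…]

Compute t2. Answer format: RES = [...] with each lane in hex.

RES = [0x82, 0x15, 0xa3, 0x44, 0xff, 0x4d, 0x4c, 0xc8]

t0 = [0x78, 0x7d, 0xae, 0x1d, 0x6a, 0xa3, 0x65, 0x4c]
t1 = [0x7d, 0x7d, 0xae, 0x4c, 0x82, 0xa3, 0xff, 0x4c]
t2 = [0x82, 0x15, 0xa3, 0x44, 0xff, 0x4d, 0x4c, 0xc8]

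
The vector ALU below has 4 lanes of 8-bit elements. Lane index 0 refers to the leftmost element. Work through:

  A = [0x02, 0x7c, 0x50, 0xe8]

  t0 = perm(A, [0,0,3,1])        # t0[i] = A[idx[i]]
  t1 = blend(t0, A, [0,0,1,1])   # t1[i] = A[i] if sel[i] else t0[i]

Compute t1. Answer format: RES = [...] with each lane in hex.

RES = [ 0x02  0x02  0x50  0xe8 ]

t0 = [0x02, 0x02, 0xe8, 0x7c]
t1 = [0x02, 0x02, 0x50, 0xe8]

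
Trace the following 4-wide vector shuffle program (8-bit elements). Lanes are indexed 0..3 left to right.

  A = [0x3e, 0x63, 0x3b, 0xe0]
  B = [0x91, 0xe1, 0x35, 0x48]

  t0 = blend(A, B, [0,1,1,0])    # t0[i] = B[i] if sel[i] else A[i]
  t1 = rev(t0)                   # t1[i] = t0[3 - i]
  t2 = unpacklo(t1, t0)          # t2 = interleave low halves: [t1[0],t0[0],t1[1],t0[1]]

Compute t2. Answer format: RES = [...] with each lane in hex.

t0 = [0x3e, 0xe1, 0x35, 0xe0]
t1 = [0xe0, 0x35, 0xe1, 0x3e]
t2 = [0xe0, 0x3e, 0x35, 0xe1]

RES = [ 0xe0  0x3e  0x35  0xe1 ]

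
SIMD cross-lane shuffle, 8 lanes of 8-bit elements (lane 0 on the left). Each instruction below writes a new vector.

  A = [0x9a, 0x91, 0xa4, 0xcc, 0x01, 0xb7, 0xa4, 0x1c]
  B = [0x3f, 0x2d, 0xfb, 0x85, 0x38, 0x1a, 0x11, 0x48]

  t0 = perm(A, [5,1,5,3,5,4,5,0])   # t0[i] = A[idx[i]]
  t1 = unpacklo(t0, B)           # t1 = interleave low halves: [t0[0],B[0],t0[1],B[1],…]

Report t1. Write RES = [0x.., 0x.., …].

RES = [ 0xb7  0x3f  0x91  0x2d  0xb7  0xfb  0xcc  0x85 ]

  t0: b7 91 b7 cc b7 01 b7 9a
  t1: b7 3f 91 2d b7 fb cc 85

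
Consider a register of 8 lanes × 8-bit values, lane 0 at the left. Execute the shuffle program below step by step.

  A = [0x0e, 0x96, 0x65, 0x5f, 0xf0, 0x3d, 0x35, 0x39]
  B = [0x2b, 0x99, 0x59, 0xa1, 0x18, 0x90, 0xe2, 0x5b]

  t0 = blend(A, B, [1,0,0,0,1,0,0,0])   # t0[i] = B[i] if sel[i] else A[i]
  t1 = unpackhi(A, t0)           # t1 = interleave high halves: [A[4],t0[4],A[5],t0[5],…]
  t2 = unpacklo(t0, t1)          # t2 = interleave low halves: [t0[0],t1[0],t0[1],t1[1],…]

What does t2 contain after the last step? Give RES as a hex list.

→ t0 |2b|96|65|5f|18|3d|35|39|
→ t1 |f0|18|3d|3d|35|35|39|39|
→ t2 |2b|f0|96|18|65|3d|5f|3d|

RES = [0x2b, 0xf0, 0x96, 0x18, 0x65, 0x3d, 0x5f, 0x3d]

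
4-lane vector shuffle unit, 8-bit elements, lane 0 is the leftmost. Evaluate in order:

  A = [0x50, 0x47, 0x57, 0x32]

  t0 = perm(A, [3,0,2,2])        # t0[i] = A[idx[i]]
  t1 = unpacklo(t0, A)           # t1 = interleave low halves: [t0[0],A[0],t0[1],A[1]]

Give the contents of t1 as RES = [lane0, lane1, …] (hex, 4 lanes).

RES = [0x32, 0x50, 0x50, 0x47]

t0 = [0x32, 0x50, 0x57, 0x57]
t1 = [0x32, 0x50, 0x50, 0x47]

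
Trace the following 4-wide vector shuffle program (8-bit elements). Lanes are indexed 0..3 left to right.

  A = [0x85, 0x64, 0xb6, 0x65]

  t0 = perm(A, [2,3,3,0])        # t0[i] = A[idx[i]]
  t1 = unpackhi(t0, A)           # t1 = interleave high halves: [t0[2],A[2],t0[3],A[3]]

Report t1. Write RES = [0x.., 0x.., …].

RES = [0x65, 0xb6, 0x85, 0x65]

  t0: b6 65 65 85
  t1: 65 b6 85 65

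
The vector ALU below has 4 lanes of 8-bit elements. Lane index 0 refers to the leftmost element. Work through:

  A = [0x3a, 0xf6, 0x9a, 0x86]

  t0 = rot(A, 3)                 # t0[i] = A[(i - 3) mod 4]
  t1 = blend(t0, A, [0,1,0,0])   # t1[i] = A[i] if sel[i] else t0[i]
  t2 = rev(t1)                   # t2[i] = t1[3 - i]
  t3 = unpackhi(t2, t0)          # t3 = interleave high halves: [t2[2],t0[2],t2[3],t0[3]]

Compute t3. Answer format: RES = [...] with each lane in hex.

RES = [ 0xf6  0x86  0xf6  0x3a ]

t0 = [0xf6, 0x9a, 0x86, 0x3a]
t1 = [0xf6, 0xf6, 0x86, 0x3a]
t2 = [0x3a, 0x86, 0xf6, 0xf6]
t3 = [0xf6, 0x86, 0xf6, 0x3a]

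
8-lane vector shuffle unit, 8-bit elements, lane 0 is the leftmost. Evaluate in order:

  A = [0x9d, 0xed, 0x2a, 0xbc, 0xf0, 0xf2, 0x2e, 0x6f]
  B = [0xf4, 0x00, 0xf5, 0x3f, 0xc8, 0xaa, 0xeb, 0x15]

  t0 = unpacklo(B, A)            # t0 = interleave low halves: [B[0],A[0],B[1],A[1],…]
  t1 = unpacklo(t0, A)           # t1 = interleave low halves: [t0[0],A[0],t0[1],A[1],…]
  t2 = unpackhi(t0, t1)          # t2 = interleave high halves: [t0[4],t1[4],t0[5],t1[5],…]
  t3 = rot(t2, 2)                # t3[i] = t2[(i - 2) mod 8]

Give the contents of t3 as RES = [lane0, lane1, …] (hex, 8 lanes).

t0 = [0xf4, 0x9d, 0x00, 0xed, 0xf5, 0x2a, 0x3f, 0xbc]
t1 = [0xf4, 0x9d, 0x9d, 0xed, 0x00, 0x2a, 0xed, 0xbc]
t2 = [0xf5, 0x00, 0x2a, 0x2a, 0x3f, 0xed, 0xbc, 0xbc]
t3 = [0xbc, 0xbc, 0xf5, 0x00, 0x2a, 0x2a, 0x3f, 0xed]

RES = [0xbc, 0xbc, 0xf5, 0x00, 0x2a, 0x2a, 0x3f, 0xed]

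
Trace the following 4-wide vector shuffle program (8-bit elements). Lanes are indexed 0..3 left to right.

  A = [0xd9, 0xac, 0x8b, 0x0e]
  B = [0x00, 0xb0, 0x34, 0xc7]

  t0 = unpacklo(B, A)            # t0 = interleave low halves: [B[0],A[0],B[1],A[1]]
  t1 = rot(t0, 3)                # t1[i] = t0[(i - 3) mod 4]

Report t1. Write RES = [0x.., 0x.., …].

  t0: 00 d9 b0 ac
  t1: d9 b0 ac 00

RES = [0xd9, 0xb0, 0xac, 0x00]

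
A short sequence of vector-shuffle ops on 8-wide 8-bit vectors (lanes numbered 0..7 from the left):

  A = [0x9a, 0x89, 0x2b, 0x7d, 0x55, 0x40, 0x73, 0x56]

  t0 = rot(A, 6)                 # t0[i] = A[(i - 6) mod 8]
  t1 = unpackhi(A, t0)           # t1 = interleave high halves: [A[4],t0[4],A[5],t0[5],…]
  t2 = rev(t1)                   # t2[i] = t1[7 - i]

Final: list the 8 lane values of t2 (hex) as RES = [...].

RES = [ 0x89  0x56  0x9a  0x73  0x56  0x40  0x73  0x55 ]

→ t0 |2b|7d|55|40|73|56|9a|89|
→ t1 |55|73|40|56|73|9a|56|89|
→ t2 |89|56|9a|73|56|40|73|55|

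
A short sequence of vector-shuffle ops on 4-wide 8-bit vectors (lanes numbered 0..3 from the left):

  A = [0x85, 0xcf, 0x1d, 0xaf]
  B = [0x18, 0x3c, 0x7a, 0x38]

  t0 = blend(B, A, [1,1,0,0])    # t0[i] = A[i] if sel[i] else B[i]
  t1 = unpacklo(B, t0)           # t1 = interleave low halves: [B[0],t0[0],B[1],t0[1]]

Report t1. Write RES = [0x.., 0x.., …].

t0 = [0x85, 0xcf, 0x7a, 0x38]
t1 = [0x18, 0x85, 0x3c, 0xcf]

RES = [ 0x18  0x85  0x3c  0xcf ]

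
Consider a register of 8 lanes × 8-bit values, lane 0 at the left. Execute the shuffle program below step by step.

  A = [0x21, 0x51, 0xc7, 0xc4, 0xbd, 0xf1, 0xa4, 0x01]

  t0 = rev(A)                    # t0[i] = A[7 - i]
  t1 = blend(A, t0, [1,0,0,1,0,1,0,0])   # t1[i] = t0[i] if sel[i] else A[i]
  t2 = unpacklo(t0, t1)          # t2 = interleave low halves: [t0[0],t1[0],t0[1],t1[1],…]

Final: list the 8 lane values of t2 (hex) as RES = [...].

  t0: 01 a4 f1 bd c4 c7 51 21
  t1: 01 51 c7 bd bd c7 a4 01
  t2: 01 01 a4 51 f1 c7 bd bd

RES = [0x01, 0x01, 0xa4, 0x51, 0xf1, 0xc7, 0xbd, 0xbd]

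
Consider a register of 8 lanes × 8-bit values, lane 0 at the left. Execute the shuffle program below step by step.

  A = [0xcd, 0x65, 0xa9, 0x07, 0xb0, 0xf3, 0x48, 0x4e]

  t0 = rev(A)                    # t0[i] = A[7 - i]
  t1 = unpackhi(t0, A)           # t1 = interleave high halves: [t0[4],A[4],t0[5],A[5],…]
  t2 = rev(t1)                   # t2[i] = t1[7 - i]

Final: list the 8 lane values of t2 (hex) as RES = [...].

  t0: 4e 48 f3 b0 07 a9 65 cd
  t1: 07 b0 a9 f3 65 48 cd 4e
  t2: 4e cd 48 65 f3 a9 b0 07

RES = [0x4e, 0xcd, 0x48, 0x65, 0xf3, 0xa9, 0xb0, 0x07]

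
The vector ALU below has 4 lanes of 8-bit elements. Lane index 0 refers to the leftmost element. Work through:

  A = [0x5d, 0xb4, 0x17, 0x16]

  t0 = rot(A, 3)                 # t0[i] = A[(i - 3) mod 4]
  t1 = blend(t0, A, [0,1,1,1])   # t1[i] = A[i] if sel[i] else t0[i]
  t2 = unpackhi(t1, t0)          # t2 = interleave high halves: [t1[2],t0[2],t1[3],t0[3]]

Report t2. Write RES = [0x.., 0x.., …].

RES = [ 0x17  0x16  0x16  0x5d ]

t0 = [0xb4, 0x17, 0x16, 0x5d]
t1 = [0xb4, 0xb4, 0x17, 0x16]
t2 = [0x17, 0x16, 0x16, 0x5d]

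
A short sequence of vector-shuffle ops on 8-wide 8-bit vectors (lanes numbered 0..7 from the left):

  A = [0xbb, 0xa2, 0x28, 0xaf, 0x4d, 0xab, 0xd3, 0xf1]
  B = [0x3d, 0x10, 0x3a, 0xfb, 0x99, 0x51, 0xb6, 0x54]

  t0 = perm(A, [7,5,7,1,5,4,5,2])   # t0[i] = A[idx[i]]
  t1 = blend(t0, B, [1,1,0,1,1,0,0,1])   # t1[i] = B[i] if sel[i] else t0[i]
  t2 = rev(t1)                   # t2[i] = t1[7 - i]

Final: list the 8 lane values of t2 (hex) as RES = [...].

RES = [ 0x54  0xab  0x4d  0x99  0xfb  0xf1  0x10  0x3d ]

→ t0 |f1|ab|f1|a2|ab|4d|ab|28|
→ t1 |3d|10|f1|fb|99|4d|ab|54|
→ t2 |54|ab|4d|99|fb|f1|10|3d|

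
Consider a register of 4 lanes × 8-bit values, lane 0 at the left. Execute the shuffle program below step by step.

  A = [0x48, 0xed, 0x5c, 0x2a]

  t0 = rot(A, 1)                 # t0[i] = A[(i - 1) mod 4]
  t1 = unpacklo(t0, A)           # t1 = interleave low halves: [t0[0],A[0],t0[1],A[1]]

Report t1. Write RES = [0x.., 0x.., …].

RES = [ 0x2a  0x48  0x48  0xed ]

t0 = [0x2a, 0x48, 0xed, 0x5c]
t1 = [0x2a, 0x48, 0x48, 0xed]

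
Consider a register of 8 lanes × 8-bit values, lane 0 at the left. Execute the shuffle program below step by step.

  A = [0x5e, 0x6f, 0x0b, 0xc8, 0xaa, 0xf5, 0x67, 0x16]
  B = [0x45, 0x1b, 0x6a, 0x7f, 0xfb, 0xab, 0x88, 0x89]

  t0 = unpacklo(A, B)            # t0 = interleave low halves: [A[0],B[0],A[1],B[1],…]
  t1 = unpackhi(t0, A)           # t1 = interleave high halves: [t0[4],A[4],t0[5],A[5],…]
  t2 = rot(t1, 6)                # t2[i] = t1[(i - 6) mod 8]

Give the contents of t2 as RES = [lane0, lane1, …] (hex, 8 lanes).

  t0: 5e 45 6f 1b 0b 6a c8 7f
  t1: 0b aa 6a f5 c8 67 7f 16
  t2: 6a f5 c8 67 7f 16 0b aa

RES = [0x6a, 0xf5, 0xc8, 0x67, 0x7f, 0x16, 0x0b, 0xaa]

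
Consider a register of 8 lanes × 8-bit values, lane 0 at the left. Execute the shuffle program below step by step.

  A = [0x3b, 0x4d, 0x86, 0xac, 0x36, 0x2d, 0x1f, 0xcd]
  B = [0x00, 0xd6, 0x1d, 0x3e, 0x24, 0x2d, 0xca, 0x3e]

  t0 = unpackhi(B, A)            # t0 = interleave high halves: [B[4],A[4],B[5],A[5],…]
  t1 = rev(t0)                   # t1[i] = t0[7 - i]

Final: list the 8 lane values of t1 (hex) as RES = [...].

RES = [ 0xcd  0x3e  0x1f  0xca  0x2d  0x2d  0x36  0x24 ]

→ t0 |24|36|2d|2d|ca|1f|3e|cd|
→ t1 |cd|3e|1f|ca|2d|2d|36|24|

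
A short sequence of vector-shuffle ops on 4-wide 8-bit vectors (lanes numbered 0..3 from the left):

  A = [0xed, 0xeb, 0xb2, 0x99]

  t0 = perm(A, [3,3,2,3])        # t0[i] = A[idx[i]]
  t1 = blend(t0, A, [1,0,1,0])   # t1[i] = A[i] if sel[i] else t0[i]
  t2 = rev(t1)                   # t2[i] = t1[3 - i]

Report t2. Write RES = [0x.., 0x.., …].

→ t0 |99|99|b2|99|
→ t1 |ed|99|b2|99|
→ t2 |99|b2|99|ed|

RES = [ 0x99  0xb2  0x99  0xed ]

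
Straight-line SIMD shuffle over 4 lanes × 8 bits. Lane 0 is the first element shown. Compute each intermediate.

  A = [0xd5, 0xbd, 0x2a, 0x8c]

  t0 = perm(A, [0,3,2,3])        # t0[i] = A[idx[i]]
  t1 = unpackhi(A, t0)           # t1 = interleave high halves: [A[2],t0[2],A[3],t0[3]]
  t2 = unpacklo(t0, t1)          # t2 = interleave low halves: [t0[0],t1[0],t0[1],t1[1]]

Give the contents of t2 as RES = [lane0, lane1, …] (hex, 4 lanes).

  t0: d5 8c 2a 8c
  t1: 2a 2a 8c 8c
  t2: d5 2a 8c 2a

RES = [ 0xd5  0x2a  0x8c  0x2a ]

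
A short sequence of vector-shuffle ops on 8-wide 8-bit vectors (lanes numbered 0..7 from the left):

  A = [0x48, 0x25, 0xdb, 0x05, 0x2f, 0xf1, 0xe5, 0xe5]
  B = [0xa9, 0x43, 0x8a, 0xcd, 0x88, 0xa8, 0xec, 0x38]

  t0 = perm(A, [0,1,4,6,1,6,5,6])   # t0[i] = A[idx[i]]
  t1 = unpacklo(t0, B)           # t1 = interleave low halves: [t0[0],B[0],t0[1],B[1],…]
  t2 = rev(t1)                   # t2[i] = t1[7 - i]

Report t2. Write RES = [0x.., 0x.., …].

t0 = [0x48, 0x25, 0x2f, 0xe5, 0x25, 0xe5, 0xf1, 0xe5]
t1 = [0x48, 0xa9, 0x25, 0x43, 0x2f, 0x8a, 0xe5, 0xcd]
t2 = [0xcd, 0xe5, 0x8a, 0x2f, 0x43, 0x25, 0xa9, 0x48]

RES = [ 0xcd  0xe5  0x8a  0x2f  0x43  0x25  0xa9  0x48 ]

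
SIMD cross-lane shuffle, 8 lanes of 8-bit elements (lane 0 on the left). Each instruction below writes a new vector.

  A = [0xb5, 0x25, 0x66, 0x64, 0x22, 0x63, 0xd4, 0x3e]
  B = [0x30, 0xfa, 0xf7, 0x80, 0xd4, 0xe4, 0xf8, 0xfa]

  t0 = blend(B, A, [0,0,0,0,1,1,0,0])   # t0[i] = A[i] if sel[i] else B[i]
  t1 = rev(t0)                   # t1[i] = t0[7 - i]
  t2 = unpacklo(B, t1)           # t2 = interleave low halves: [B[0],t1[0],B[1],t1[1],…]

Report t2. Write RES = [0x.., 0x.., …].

RES = [0x30, 0xfa, 0xfa, 0xf8, 0xf7, 0x63, 0x80, 0x22]

→ t0 |30|fa|f7|80|22|63|f8|fa|
→ t1 |fa|f8|63|22|80|f7|fa|30|
→ t2 |30|fa|fa|f8|f7|63|80|22|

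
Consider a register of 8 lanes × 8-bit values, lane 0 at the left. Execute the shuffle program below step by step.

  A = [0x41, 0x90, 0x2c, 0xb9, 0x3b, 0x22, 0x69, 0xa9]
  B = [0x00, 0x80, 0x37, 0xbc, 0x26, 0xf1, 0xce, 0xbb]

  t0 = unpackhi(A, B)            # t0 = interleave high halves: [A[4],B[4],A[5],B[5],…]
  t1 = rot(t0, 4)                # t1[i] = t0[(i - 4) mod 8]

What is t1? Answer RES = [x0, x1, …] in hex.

RES = [0x69, 0xce, 0xa9, 0xbb, 0x3b, 0x26, 0x22, 0xf1]

t0 = [0x3b, 0x26, 0x22, 0xf1, 0x69, 0xce, 0xa9, 0xbb]
t1 = [0x69, 0xce, 0xa9, 0xbb, 0x3b, 0x26, 0x22, 0xf1]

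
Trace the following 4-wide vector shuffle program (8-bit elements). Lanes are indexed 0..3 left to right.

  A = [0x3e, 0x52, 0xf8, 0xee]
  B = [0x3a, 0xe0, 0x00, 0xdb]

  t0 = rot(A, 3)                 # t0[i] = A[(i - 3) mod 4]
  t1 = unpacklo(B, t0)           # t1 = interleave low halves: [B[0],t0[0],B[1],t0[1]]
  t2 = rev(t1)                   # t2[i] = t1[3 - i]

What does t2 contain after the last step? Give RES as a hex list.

RES = [0xf8, 0xe0, 0x52, 0x3a]

t0 = [0x52, 0xf8, 0xee, 0x3e]
t1 = [0x3a, 0x52, 0xe0, 0xf8]
t2 = [0xf8, 0xe0, 0x52, 0x3a]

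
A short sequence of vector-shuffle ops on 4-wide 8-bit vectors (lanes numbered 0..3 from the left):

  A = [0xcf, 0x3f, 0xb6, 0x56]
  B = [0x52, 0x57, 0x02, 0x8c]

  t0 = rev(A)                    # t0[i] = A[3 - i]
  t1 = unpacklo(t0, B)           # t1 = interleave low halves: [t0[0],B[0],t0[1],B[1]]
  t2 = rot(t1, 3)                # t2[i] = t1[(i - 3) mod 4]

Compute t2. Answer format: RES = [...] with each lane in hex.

RES = [ 0x52  0xb6  0x57  0x56 ]

t0 = [0x56, 0xb6, 0x3f, 0xcf]
t1 = [0x56, 0x52, 0xb6, 0x57]
t2 = [0x52, 0xb6, 0x57, 0x56]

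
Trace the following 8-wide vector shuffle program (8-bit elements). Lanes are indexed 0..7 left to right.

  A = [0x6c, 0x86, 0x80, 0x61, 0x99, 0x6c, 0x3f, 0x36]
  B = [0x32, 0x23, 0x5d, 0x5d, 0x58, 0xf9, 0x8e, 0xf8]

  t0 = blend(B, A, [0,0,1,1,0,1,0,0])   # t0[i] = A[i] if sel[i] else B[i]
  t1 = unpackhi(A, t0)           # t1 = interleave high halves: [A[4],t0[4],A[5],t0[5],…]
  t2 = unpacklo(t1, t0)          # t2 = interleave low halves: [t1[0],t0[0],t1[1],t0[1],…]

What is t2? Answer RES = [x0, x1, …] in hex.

→ t0 |32|23|80|61|58|6c|8e|f8|
→ t1 |99|58|6c|6c|3f|8e|36|f8|
→ t2 |99|32|58|23|6c|80|6c|61|

RES = [0x99, 0x32, 0x58, 0x23, 0x6c, 0x80, 0x6c, 0x61]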